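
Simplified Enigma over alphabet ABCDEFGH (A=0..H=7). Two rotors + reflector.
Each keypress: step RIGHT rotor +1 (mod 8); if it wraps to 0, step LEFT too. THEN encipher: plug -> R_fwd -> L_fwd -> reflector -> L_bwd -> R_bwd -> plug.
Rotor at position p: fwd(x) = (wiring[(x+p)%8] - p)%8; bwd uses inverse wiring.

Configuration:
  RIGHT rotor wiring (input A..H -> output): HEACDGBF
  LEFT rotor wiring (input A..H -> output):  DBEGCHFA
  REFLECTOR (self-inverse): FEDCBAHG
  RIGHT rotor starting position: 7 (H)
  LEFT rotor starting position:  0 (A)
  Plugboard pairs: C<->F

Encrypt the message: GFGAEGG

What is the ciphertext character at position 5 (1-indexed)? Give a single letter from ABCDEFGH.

Char 1 ('G'): step: R->0, L->1 (L advanced); G->plug->G->R->B->L->D->refl->C->L'->H->R'->A->plug->A
Char 2 ('F'): step: R->1, L=1; F->plug->C->R->B->L->D->refl->C->L'->H->R'->B->plug->B
Char 3 ('G'): step: R->2, L=1; G->plug->G->R->F->L->E->refl->B->L'->D->R'->F->plug->C
Char 4 ('A'): step: R->3, L=1; A->plug->A->R->H->L->C->refl->D->L'->B->R'->G->plug->G
Char 5 ('E'): step: R->4, L=1; E->plug->E->R->D->L->B->refl->E->L'->F->R'->C->plug->F

F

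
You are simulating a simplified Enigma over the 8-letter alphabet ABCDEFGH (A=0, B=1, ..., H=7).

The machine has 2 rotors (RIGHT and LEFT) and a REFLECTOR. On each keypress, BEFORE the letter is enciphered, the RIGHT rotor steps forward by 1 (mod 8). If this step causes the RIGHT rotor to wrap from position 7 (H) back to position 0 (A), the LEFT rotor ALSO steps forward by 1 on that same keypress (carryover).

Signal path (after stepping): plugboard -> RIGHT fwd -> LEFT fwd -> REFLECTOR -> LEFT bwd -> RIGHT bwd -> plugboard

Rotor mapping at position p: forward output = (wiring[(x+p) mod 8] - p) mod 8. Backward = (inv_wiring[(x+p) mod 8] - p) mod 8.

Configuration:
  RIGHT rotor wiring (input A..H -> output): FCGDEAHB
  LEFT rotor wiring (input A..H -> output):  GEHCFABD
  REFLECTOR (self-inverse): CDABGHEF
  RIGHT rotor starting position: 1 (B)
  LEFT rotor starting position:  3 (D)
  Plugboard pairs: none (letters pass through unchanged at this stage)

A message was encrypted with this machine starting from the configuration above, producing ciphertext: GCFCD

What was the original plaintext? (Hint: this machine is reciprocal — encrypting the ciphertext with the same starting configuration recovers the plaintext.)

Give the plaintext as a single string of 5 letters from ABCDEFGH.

Answer: FEDFA

Derivation:
Char 1 ('G'): step: R->2, L=3; G->plug->G->R->D->L->G->refl->E->L'->H->R'->F->plug->F
Char 2 ('C'): step: R->3, L=3; C->plug->C->R->F->L->D->refl->B->L'->G->R'->E->plug->E
Char 3 ('F'): step: R->4, L=3; F->plug->F->R->G->L->B->refl->D->L'->F->R'->D->plug->D
Char 4 ('C'): step: R->5, L=3; C->plug->C->R->E->L->A->refl->C->L'->B->R'->F->plug->F
Char 5 ('D'): step: R->6, L=3; D->plug->D->R->E->L->A->refl->C->L'->B->R'->A->plug->A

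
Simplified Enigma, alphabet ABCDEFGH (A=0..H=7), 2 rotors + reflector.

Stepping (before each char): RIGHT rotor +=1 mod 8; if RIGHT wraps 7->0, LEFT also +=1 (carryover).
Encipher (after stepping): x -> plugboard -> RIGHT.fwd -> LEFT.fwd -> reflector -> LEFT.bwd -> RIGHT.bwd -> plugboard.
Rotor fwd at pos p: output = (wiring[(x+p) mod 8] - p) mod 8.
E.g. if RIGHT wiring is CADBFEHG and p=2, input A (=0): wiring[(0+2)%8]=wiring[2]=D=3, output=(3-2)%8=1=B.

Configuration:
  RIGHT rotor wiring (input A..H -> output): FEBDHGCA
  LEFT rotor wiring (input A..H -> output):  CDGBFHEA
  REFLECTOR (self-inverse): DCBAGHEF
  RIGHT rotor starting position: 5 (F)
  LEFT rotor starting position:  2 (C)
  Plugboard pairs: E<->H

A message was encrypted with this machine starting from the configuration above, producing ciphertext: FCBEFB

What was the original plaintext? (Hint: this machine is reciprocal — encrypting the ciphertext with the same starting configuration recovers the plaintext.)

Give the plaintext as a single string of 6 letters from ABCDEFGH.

Answer: EFAHAH

Derivation:
Char 1 ('F'): step: R->6, L=2; F->plug->F->R->F->L->G->refl->E->L'->A->R'->H->plug->E
Char 2 ('C'): step: R->7, L=2; C->plug->C->R->F->L->G->refl->E->L'->A->R'->F->plug->F
Char 3 ('B'): step: R->0, L->3 (L advanced); B->plug->B->R->E->L->F->refl->H->L'->F->R'->A->plug->A
Char 4 ('E'): step: R->1, L=3; E->plug->H->R->E->L->F->refl->H->L'->F->R'->E->plug->H
Char 5 ('F'): step: R->2, L=3; F->plug->F->R->G->L->A->refl->D->L'->H->R'->A->plug->A
Char 6 ('B'): step: R->3, L=3; B->plug->B->R->E->L->F->refl->H->L'->F->R'->E->plug->H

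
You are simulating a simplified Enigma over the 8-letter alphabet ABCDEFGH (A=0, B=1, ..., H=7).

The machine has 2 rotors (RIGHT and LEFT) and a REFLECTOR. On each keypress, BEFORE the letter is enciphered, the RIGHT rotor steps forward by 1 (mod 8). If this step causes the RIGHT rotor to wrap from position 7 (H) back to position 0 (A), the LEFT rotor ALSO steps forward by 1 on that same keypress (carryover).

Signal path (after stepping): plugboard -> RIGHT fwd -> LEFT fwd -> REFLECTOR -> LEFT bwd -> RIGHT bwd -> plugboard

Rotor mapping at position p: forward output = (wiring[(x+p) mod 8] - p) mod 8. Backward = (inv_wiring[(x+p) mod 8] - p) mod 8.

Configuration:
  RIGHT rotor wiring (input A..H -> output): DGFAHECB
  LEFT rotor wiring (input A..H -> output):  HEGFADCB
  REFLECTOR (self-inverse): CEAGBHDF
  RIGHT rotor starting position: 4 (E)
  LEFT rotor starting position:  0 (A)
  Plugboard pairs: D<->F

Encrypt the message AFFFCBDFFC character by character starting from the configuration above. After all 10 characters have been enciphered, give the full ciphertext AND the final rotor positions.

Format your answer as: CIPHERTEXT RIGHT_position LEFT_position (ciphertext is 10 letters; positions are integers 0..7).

Answer: EBBEGHFDCD 6 1

Derivation:
Char 1 ('A'): step: R->5, L=0; A->plug->A->R->H->L->B->refl->E->L'->B->R'->E->plug->E
Char 2 ('F'): step: R->6, L=0; F->plug->D->R->A->L->H->refl->F->L'->D->R'->B->plug->B
Char 3 ('F'): step: R->7, L=0; F->plug->D->R->G->L->C->refl->A->L'->E->R'->B->plug->B
Char 4 ('F'): step: R->0, L->1 (L advanced); F->plug->D->R->A->L->D->refl->G->L'->H->R'->E->plug->E
Char 5 ('C'): step: R->1, L=1; C->plug->C->R->H->L->G->refl->D->L'->A->R'->G->plug->G
Char 6 ('B'): step: R->2, L=1; B->plug->B->R->G->L->A->refl->C->L'->E->R'->H->plug->H
Char 7 ('D'): step: R->3, L=1; D->plug->F->R->A->L->D->refl->G->L'->H->R'->D->plug->F
Char 8 ('F'): step: R->4, L=1; F->plug->D->R->F->L->B->refl->E->L'->C->R'->F->plug->D
Char 9 ('F'): step: R->5, L=1; F->plug->D->R->G->L->A->refl->C->L'->E->R'->C->plug->C
Char 10 ('C'): step: R->6, L=1; C->plug->C->R->F->L->B->refl->E->L'->C->R'->F->plug->D
Final: ciphertext=EBBEGHFDCD, RIGHT=6, LEFT=1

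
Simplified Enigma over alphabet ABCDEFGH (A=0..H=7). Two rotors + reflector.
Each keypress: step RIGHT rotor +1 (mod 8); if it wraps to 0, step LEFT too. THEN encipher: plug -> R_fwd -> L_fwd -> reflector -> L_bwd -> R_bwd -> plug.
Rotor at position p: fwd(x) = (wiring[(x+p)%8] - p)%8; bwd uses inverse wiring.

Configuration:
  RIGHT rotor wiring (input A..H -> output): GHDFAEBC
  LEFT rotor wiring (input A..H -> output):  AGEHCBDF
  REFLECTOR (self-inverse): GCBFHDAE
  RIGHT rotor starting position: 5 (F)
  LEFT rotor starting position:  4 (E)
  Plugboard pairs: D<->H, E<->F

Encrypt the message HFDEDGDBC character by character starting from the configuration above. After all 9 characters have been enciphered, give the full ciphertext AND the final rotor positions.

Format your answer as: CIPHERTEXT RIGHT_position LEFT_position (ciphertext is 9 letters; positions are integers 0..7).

Char 1 ('H'): step: R->6, L=4; H->plug->D->R->B->L->F->refl->D->L'->H->R'->F->plug->E
Char 2 ('F'): step: R->7, L=4; F->plug->E->R->G->L->A->refl->G->L'->A->R'->C->plug->C
Char 3 ('D'): step: R->0, L->5 (L advanced); D->plug->H->R->C->L->A->refl->G->L'->B->R'->G->plug->G
Char 4 ('E'): step: R->1, L=5; E->plug->F->R->A->L->E->refl->H->L'->F->R'->H->plug->D
Char 5 ('D'): step: R->2, L=5; D->plug->H->R->F->L->H->refl->E->L'->A->R'->F->plug->E
Char 6 ('G'): step: R->3, L=5; G->plug->G->R->E->L->B->refl->C->L'->G->R'->D->plug->H
Char 7 ('D'): step: R->4, L=5; D->plug->H->R->B->L->G->refl->A->L'->C->R'->E->plug->F
Char 8 ('B'): step: R->5, L=5; B->plug->B->R->E->L->B->refl->C->L'->G->R'->F->plug->E
Char 9 ('C'): step: R->6, L=5; C->plug->C->R->A->L->E->refl->H->L'->F->R'->E->plug->F
Final: ciphertext=ECGDEHFEF, RIGHT=6, LEFT=5

Answer: ECGDEHFEF 6 5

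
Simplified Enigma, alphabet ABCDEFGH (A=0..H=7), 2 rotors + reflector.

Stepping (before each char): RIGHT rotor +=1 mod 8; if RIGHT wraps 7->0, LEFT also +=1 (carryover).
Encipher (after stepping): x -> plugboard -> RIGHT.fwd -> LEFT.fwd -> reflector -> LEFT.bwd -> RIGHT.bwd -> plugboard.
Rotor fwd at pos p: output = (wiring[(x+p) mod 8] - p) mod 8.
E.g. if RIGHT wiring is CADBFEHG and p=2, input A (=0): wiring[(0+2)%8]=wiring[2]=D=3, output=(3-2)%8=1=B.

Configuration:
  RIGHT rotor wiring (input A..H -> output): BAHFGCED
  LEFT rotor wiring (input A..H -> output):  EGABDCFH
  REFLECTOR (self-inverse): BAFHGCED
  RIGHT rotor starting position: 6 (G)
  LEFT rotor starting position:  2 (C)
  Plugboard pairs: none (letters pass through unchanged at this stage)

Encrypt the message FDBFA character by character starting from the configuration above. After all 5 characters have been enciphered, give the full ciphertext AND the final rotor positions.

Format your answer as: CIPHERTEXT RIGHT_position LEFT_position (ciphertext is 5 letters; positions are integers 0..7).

Answer: DAGAF 3 3

Derivation:
Char 1 ('F'): step: R->7, L=2; F->plug->F->R->H->L->E->refl->G->L'->A->R'->D->plug->D
Char 2 ('D'): step: R->0, L->3 (L advanced); D->plug->D->R->F->L->B->refl->A->L'->B->R'->A->plug->A
Char 3 ('B'): step: R->1, L=3; B->plug->B->R->G->L->D->refl->H->L'->C->R'->G->plug->G
Char 4 ('F'): step: R->2, L=3; F->plug->F->R->B->L->A->refl->B->L'->F->R'->A->plug->A
Char 5 ('A'): step: R->3, L=3; A->plug->A->R->C->L->H->refl->D->L'->G->R'->F->plug->F
Final: ciphertext=DAGAF, RIGHT=3, LEFT=3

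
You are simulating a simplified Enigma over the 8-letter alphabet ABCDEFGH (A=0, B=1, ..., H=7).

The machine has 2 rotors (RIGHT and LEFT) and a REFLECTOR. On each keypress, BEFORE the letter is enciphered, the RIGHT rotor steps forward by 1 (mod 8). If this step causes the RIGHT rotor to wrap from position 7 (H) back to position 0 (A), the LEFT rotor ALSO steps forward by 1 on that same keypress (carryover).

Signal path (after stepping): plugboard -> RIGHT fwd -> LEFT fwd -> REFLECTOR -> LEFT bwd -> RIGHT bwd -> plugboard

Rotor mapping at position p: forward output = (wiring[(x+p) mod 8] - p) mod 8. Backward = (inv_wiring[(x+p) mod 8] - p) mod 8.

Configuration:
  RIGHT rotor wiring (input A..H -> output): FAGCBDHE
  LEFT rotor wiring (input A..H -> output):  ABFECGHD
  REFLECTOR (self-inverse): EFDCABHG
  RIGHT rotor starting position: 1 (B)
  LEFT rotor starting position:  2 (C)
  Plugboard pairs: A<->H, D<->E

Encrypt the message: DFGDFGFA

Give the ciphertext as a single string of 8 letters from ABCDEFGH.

Char 1 ('D'): step: R->2, L=2; D->plug->E->R->F->L->B->refl->F->L'->E->R'->A->plug->H
Char 2 ('F'): step: R->3, L=2; F->plug->F->R->C->L->A->refl->E->L'->D->R'->H->plug->A
Char 3 ('G'): step: R->4, L=2; G->plug->G->R->C->L->A->refl->E->L'->D->R'->C->plug->C
Char 4 ('D'): step: R->5, L=2; D->plug->E->R->D->L->E->refl->A->L'->C->R'->B->plug->B
Char 5 ('F'): step: R->6, L=2; F->plug->F->R->E->L->F->refl->B->L'->F->R'->H->plug->A
Char 6 ('G'): step: R->7, L=2; G->plug->G->R->E->L->F->refl->B->L'->F->R'->A->plug->H
Char 7 ('F'): step: R->0, L->3 (L advanced); F->plug->F->R->D->L->E->refl->A->L'->E->R'->H->plug->A
Char 8 ('A'): step: R->1, L=3; A->plug->H->R->E->L->A->refl->E->L'->D->R'->G->plug->G

Answer: HACBAHAG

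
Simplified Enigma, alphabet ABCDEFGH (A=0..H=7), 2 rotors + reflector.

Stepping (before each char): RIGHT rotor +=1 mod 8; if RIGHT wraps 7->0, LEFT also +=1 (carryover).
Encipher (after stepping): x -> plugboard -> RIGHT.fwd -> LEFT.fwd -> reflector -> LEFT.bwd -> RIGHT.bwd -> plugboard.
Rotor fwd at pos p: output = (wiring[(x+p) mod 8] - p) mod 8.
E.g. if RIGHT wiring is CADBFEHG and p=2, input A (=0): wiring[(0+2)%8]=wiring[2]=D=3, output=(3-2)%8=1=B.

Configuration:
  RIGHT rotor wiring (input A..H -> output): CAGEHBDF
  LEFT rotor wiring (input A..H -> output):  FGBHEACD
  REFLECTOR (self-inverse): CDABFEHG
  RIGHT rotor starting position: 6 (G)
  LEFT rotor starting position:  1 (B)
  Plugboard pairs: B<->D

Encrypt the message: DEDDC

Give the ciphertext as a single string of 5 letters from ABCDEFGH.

Answer: EFBAG

Derivation:
Char 1 ('D'): step: R->7, L=1; D->plug->B->R->D->L->D->refl->B->L'->F->R'->E->plug->E
Char 2 ('E'): step: R->0, L->2 (L advanced); E->plug->E->R->H->L->E->refl->F->L'->B->R'->F->plug->F
Char 3 ('D'): step: R->1, L=2; D->plug->B->R->F->L->B->refl->D->L'->G->R'->D->plug->B
Char 4 ('D'): step: R->2, L=2; D->plug->B->R->C->L->C->refl->A->L'->E->R'->A->plug->A
Char 5 ('C'): step: R->3, L=2; C->plug->C->R->G->L->D->refl->B->L'->F->R'->G->plug->G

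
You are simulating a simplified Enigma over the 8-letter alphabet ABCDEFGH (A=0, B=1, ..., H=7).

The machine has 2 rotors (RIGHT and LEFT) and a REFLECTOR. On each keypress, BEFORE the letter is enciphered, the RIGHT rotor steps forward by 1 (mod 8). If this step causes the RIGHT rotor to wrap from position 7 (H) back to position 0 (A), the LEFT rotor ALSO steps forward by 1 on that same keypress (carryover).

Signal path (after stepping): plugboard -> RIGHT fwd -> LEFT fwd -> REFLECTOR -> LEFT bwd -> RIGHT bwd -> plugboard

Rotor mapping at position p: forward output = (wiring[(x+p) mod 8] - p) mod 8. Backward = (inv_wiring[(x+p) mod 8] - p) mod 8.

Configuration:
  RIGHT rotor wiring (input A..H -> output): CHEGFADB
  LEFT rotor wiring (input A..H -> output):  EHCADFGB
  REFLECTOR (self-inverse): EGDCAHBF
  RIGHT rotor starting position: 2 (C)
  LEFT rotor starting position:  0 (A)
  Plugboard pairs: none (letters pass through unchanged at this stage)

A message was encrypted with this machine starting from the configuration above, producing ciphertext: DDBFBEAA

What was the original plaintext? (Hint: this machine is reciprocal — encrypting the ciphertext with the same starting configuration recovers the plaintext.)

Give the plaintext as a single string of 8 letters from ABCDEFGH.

Answer: AAFBCADH

Derivation:
Char 1 ('D'): step: R->3, L=0; D->plug->D->R->A->L->E->refl->A->L'->D->R'->A->plug->A
Char 2 ('D'): step: R->4, L=0; D->plug->D->R->F->L->F->refl->H->L'->B->R'->A->plug->A
Char 3 ('B'): step: R->5, L=0; B->plug->B->R->G->L->G->refl->B->L'->H->R'->F->plug->F
Char 4 ('F'): step: R->6, L=0; F->plug->F->R->A->L->E->refl->A->L'->D->R'->B->plug->B
Char 5 ('B'): step: R->7, L=0; B->plug->B->R->D->L->A->refl->E->L'->A->R'->C->plug->C
Char 6 ('E'): step: R->0, L->1 (L advanced); E->plug->E->R->F->L->F->refl->H->L'->C->R'->A->plug->A
Char 7 ('A'): step: R->1, L=1; A->plug->A->R->G->L->A->refl->E->L'->E->R'->D->plug->D
Char 8 ('A'): step: R->2, L=1; A->plug->A->R->C->L->H->refl->F->L'->F->R'->H->plug->H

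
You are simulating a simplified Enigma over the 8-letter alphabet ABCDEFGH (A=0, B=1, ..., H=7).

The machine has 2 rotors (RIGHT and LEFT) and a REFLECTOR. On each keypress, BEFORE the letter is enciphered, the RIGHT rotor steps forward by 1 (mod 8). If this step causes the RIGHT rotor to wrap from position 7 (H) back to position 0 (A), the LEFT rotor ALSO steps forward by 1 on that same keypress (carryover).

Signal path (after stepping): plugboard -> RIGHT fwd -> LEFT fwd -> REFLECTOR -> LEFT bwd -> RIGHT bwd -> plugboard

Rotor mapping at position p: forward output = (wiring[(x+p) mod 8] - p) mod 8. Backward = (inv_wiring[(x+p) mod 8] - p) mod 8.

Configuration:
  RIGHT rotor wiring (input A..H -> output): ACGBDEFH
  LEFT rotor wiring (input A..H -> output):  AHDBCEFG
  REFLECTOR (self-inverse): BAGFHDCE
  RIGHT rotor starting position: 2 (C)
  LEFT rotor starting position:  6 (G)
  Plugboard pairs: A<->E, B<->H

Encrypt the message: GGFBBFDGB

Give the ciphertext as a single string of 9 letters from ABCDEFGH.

Answer: DEDAEBEFH

Derivation:
Char 1 ('G'): step: R->3, L=6; G->plug->G->R->H->L->G->refl->C->L'->C->R'->D->plug->D
Char 2 ('G'): step: R->4, L=6; G->plug->G->R->C->L->C->refl->G->L'->H->R'->A->plug->E
Char 3 ('F'): step: R->5, L=6; F->plug->F->R->B->L->A->refl->B->L'->D->R'->D->plug->D
Char 4 ('B'): step: R->6, L=6; B->plug->H->R->G->L->E->refl->H->L'->A->R'->E->plug->A
Char 5 ('B'): step: R->7, L=6; B->plug->H->R->G->L->E->refl->H->L'->A->R'->A->plug->E
Char 6 ('F'): step: R->0, L->7 (L advanced); F->plug->F->R->E->L->C->refl->G->L'->H->R'->H->plug->B
Char 7 ('D'): step: R->1, L=7; D->plug->D->R->C->L->A->refl->B->L'->B->R'->A->plug->E
Char 8 ('G'): step: R->2, L=7; G->plug->G->R->G->L->F->refl->D->L'->F->R'->F->plug->F
Char 9 ('B'): step: R->3, L=7; B->plug->H->R->D->L->E->refl->H->L'->A->R'->B->plug->H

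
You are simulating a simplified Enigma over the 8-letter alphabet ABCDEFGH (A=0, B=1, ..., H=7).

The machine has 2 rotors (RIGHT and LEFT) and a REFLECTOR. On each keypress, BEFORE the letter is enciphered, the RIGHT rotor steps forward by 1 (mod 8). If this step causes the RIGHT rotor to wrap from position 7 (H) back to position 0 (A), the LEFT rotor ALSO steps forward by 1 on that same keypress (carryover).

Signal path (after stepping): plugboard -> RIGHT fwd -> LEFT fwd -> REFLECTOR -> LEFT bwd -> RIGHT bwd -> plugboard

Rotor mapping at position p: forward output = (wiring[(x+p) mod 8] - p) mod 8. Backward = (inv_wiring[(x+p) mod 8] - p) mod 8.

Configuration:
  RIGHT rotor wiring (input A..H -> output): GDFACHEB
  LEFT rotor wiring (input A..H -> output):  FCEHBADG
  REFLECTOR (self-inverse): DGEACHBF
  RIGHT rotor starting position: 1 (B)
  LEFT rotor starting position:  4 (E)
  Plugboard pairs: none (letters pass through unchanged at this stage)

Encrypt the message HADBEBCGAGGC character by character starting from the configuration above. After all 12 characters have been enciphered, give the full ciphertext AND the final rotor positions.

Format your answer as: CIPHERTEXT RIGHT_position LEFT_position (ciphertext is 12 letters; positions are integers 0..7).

Answer: ACHEADGFCFEH 5 5

Derivation:
Char 1 ('H'): step: R->2, L=4; H->plug->H->R->B->L->E->refl->C->L'->D->R'->A->plug->A
Char 2 ('A'): step: R->3, L=4; A->plug->A->R->F->L->G->refl->B->L'->E->R'->C->plug->C
Char 3 ('D'): step: R->4, L=4; D->plug->D->R->F->L->G->refl->B->L'->E->R'->H->plug->H
Char 4 ('B'): step: R->5, L=4; B->plug->B->R->H->L->D->refl->A->L'->G->R'->E->plug->E
Char 5 ('E'): step: R->6, L=4; E->plug->E->R->H->L->D->refl->A->L'->G->R'->A->plug->A
Char 6 ('B'): step: R->7, L=4; B->plug->B->R->H->L->D->refl->A->L'->G->R'->D->plug->D
Char 7 ('C'): step: R->0, L->5 (L advanced); C->plug->C->R->F->L->H->refl->F->L'->E->R'->G->plug->G
Char 8 ('G'): step: R->1, L=5; G->plug->G->R->A->L->D->refl->A->L'->D->R'->F->plug->F
Char 9 ('A'): step: R->2, L=5; A->plug->A->R->D->L->A->refl->D->L'->A->R'->C->plug->C
Char 10 ('G'): step: R->3, L=5; G->plug->G->R->A->L->D->refl->A->L'->D->R'->F->plug->F
Char 11 ('G'): step: R->4, L=5; G->plug->G->R->B->L->G->refl->B->L'->C->R'->E->plug->E
Char 12 ('C'): step: R->5, L=5; C->plug->C->R->E->L->F->refl->H->L'->F->R'->H->plug->H
Final: ciphertext=ACHEADGFCFEH, RIGHT=5, LEFT=5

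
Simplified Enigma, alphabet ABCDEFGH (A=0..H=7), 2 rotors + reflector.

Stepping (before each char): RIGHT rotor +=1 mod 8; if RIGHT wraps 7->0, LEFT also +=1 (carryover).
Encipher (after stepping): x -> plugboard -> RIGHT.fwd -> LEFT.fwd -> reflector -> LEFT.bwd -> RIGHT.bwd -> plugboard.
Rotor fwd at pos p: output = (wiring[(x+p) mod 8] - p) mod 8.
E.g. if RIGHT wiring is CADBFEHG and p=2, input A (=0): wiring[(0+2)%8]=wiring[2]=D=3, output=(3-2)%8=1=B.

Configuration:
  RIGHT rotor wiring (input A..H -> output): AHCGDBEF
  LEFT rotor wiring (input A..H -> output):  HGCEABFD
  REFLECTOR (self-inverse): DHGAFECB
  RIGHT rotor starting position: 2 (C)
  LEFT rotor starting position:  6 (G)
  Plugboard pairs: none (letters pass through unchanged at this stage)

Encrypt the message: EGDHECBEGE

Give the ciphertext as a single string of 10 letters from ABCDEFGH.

Char 1 ('E'): step: R->3, L=6; E->plug->E->R->C->L->B->refl->H->L'->A->R'->B->plug->B
Char 2 ('G'): step: R->4, L=6; G->plug->G->R->G->L->C->refl->G->L'->F->R'->B->plug->B
Char 3 ('D'): step: R->5, L=6; D->plug->D->R->D->L->A->refl->D->L'->H->R'->B->plug->B
Char 4 ('H'): step: R->6, L=6; H->plug->H->R->D->L->A->refl->D->L'->H->R'->B->plug->B
Char 5 ('E'): step: R->7, L=6; E->plug->E->R->H->L->D->refl->A->L'->D->R'->D->plug->D
Char 6 ('C'): step: R->0, L->7 (L advanced); C->plug->C->R->C->L->H->refl->B->L'->F->R'->H->plug->H
Char 7 ('B'): step: R->1, L=7; B->plug->B->R->B->L->A->refl->D->L'->D->R'->F->plug->F
Char 8 ('E'): step: R->2, L=7; E->plug->E->R->C->L->H->refl->B->L'->F->R'->H->plug->H
Char 9 ('G'): step: R->3, L=7; G->plug->G->R->E->L->F->refl->E->L'->A->R'->B->plug->B
Char 10 ('E'): step: R->4, L=7; E->plug->E->R->E->L->F->refl->E->L'->A->R'->C->plug->C

Answer: BBBBDHFHBC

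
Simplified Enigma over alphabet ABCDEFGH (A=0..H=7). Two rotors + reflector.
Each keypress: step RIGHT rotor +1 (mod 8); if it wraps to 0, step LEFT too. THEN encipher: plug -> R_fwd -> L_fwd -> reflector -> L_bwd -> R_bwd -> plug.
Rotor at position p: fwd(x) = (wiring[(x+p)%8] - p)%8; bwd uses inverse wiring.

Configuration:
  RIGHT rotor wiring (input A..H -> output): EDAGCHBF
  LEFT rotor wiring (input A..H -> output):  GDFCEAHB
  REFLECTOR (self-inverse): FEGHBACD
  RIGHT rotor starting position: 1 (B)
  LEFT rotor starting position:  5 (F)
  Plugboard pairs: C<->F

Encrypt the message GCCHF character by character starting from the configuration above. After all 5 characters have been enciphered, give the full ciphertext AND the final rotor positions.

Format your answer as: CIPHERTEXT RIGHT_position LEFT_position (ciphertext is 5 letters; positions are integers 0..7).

Answer: CFEED 6 5

Derivation:
Char 1 ('G'): step: R->2, L=5; G->plug->G->R->C->L->E->refl->B->L'->D->R'->F->plug->C
Char 2 ('C'): step: R->3, L=5; C->plug->F->R->B->L->C->refl->G->L'->E->R'->C->plug->F
Char 3 ('C'): step: R->4, L=5; C->plug->F->R->H->L->H->refl->D->L'->A->R'->E->plug->E
Char 4 ('H'): step: R->5, L=5; H->plug->H->R->F->L->A->refl->F->L'->G->R'->E->plug->E
Char 5 ('F'): step: R->6, L=5; F->plug->C->R->G->L->F->refl->A->L'->F->R'->D->plug->D
Final: ciphertext=CFEED, RIGHT=6, LEFT=5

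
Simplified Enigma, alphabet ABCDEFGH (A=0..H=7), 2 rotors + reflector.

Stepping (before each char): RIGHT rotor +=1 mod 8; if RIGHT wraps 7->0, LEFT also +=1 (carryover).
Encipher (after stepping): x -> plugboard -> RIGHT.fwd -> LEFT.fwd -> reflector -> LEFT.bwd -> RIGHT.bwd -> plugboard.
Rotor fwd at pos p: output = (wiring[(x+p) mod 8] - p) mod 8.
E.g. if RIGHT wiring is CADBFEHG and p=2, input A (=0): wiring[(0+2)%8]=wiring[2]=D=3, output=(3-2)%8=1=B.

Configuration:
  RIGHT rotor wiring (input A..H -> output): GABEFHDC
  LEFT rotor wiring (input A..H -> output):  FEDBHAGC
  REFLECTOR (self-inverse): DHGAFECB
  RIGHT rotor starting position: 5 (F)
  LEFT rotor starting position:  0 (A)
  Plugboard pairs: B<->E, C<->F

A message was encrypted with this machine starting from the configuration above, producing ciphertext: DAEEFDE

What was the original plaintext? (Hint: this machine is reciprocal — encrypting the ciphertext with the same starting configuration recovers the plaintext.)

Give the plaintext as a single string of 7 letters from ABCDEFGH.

Char 1 ('D'): step: R->6, L=0; D->plug->D->R->C->L->D->refl->A->L'->F->R'->A->plug->A
Char 2 ('A'): step: R->7, L=0; A->plug->A->R->D->L->B->refl->H->L'->E->R'->H->plug->H
Char 3 ('E'): step: R->0, L->1 (L advanced); E->plug->B->R->A->L->D->refl->A->L'->C->R'->H->plug->H
Char 4 ('E'): step: R->1, L=1; E->plug->B->R->A->L->D->refl->A->L'->C->R'->F->plug->C
Char 5 ('F'): step: R->2, L=1; F->plug->C->R->D->L->G->refl->C->L'->B->R'->E->plug->B
Char 6 ('D'): step: R->3, L=1; D->plug->D->R->A->L->D->refl->A->L'->C->R'->B->plug->E
Char 7 ('E'): step: R->4, L=1; E->plug->B->R->D->L->G->refl->C->L'->B->R'->A->plug->A

Answer: AHHCBEA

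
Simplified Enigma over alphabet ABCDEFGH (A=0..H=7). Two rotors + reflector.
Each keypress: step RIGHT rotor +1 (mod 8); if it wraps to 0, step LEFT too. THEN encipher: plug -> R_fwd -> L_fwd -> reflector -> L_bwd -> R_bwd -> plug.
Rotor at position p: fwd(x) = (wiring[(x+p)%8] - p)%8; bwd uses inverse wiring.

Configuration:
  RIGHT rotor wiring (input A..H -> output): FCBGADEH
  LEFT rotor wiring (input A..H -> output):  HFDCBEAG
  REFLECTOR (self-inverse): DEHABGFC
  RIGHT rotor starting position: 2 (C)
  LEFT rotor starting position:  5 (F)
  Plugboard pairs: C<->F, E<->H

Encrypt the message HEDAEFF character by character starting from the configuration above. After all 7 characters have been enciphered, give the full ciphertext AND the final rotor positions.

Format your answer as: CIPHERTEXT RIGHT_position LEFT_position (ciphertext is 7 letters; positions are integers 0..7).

Answer: DBEEBDH 1 6

Derivation:
Char 1 ('H'): step: R->3, L=5; H->plug->E->R->E->L->A->refl->D->L'->B->R'->D->plug->D
Char 2 ('E'): step: R->4, L=5; E->plug->H->R->C->L->B->refl->E->L'->H->R'->B->plug->B
Char 3 ('D'): step: R->5, L=5; D->plug->D->R->A->L->H->refl->C->L'->D->R'->H->plug->E
Char 4 ('A'): step: R->6, L=5; A->plug->A->R->G->L->F->refl->G->L'->F->R'->H->plug->E
Char 5 ('E'): step: R->7, L=5; E->plug->H->R->F->L->G->refl->F->L'->G->R'->B->plug->B
Char 6 ('F'): step: R->0, L->6 (L advanced); F->plug->C->R->B->L->A->refl->D->L'->G->R'->D->plug->D
Char 7 ('F'): step: R->1, L=6; F->plug->C->R->F->L->E->refl->B->L'->C->R'->E->plug->H
Final: ciphertext=DBEEBDH, RIGHT=1, LEFT=6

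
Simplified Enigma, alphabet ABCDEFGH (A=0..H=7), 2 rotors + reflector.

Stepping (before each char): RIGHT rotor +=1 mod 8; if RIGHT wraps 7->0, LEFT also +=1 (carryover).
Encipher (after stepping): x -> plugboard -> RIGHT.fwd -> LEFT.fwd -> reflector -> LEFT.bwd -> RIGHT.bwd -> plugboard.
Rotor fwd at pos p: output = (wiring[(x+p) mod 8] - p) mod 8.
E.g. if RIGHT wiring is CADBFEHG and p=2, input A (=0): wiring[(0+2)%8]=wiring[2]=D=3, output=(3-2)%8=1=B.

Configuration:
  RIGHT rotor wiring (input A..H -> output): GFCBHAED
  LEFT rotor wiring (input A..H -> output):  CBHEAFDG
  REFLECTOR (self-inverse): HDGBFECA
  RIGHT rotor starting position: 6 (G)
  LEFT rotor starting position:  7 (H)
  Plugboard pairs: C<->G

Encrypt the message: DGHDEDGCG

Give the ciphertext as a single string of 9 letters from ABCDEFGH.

Answer: FCFFHGDAC

Derivation:
Char 1 ('D'): step: R->7, L=7; D->plug->D->R->D->L->A->refl->H->L'->A->R'->F->plug->F
Char 2 ('G'): step: R->0, L->0 (L advanced); G->plug->C->R->C->L->H->refl->A->L'->E->R'->G->plug->C
Char 3 ('H'): step: R->1, L=0; H->plug->H->R->F->L->F->refl->E->L'->D->R'->F->plug->F
Char 4 ('D'): step: R->2, L=0; D->plug->D->R->G->L->D->refl->B->L'->B->R'->F->plug->F
Char 5 ('E'): step: R->3, L=0; E->plug->E->R->A->L->C->refl->G->L'->H->R'->H->plug->H
Char 6 ('D'): step: R->4, L=0; D->plug->D->R->H->L->G->refl->C->L'->A->R'->C->plug->G
Char 7 ('G'): step: R->5, L=0; G->plug->C->R->G->L->D->refl->B->L'->B->R'->D->plug->D
Char 8 ('C'): step: R->6, L=0; C->plug->G->R->B->L->B->refl->D->L'->G->R'->A->plug->A
Char 9 ('G'): step: R->7, L=0; G->plug->C->R->G->L->D->refl->B->L'->B->R'->G->plug->C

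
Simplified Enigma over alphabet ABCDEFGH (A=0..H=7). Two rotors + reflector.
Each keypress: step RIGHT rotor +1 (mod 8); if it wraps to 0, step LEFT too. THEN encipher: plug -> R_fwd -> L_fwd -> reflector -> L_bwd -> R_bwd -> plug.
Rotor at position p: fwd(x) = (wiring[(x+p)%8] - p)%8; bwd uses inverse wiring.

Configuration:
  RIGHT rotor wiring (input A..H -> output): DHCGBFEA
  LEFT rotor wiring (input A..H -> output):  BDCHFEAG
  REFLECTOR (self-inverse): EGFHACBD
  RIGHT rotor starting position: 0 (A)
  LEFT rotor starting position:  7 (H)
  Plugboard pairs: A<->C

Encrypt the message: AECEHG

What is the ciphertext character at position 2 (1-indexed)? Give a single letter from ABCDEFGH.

Char 1 ('A'): step: R->1, L=7; A->plug->C->R->F->L->G->refl->B->L'->H->R'->G->plug->G
Char 2 ('E'): step: R->2, L=7; E->plug->E->R->C->L->E->refl->A->L'->E->R'->B->plug->B

B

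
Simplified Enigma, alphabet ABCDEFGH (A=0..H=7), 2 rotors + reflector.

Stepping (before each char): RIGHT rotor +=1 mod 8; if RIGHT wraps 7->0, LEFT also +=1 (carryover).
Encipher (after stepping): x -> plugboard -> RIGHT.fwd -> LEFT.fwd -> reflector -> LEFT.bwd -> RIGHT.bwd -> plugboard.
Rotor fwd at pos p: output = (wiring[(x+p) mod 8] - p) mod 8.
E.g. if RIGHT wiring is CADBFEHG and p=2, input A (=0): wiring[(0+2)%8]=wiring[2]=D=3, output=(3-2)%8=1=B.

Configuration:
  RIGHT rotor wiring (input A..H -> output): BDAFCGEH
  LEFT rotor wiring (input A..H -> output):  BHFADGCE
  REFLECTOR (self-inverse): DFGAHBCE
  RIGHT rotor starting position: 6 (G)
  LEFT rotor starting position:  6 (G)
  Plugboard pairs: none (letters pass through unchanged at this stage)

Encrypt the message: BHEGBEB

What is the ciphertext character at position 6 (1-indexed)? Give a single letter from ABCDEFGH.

Char 1 ('B'): step: R->7, L=6; B->plug->B->R->C->L->D->refl->A->L'->H->R'->G->plug->G
Char 2 ('H'): step: R->0, L->7 (L advanced); H->plug->H->R->H->L->D->refl->A->L'->C->R'->E->plug->E
Char 3 ('E'): step: R->1, L=7; E->plug->E->R->F->L->E->refl->H->L'->G->R'->G->plug->G
Char 4 ('G'): step: R->2, L=7; G->plug->G->R->H->L->D->refl->A->L'->C->R'->E->plug->E
Char 5 ('B'): step: R->3, L=7; B->plug->B->R->H->L->D->refl->A->L'->C->R'->A->plug->A
Char 6 ('E'): step: R->4, L=7; E->plug->E->R->F->L->E->refl->H->L'->G->R'->A->plug->A

A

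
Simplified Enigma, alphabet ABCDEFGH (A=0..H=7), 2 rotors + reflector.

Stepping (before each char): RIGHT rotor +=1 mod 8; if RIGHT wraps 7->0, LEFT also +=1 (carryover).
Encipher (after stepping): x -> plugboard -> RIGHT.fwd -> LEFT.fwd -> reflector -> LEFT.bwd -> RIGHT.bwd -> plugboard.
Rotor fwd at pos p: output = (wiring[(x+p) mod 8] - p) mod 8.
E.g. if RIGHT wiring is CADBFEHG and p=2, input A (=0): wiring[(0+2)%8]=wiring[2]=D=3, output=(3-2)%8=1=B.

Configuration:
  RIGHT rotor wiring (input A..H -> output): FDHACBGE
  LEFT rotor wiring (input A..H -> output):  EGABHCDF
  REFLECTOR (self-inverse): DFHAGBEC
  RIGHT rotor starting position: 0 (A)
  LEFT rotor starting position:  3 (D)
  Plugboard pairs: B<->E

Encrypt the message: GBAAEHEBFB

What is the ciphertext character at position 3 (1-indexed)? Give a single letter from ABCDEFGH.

Char 1 ('G'): step: R->1, L=3; G->plug->G->R->D->L->A->refl->D->L'->G->R'->B->plug->E
Char 2 ('B'): step: R->2, L=3; B->plug->E->R->E->L->C->refl->H->L'->C->R'->F->plug->F
Char 3 ('A'): step: R->3, L=3; A->plug->A->R->F->L->B->refl->F->L'->H->R'->B->plug->E

E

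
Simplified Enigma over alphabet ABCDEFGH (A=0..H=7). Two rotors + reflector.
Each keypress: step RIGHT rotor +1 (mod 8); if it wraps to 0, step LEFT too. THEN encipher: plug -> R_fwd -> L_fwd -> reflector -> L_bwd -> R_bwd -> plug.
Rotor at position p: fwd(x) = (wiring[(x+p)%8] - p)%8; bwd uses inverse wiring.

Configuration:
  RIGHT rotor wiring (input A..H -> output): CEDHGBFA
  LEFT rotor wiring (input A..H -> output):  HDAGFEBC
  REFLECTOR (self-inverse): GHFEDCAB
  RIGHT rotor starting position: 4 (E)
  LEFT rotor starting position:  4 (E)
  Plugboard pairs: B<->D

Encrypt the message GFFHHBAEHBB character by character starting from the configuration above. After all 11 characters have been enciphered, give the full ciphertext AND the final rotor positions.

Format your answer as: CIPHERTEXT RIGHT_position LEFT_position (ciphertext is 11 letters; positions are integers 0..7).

Char 1 ('G'): step: R->5, L=4; G->plug->G->R->C->L->F->refl->C->L'->H->R'->E->plug->E
Char 2 ('F'): step: R->6, L=4; F->plug->F->R->B->L->A->refl->G->L'->D->R'->H->plug->H
Char 3 ('F'): step: R->7, L=4; F->plug->F->R->H->L->C->refl->F->L'->C->R'->G->plug->G
Char 4 ('H'): step: R->0, L->5 (L advanced); H->plug->H->R->A->L->H->refl->B->L'->G->R'->E->plug->E
Char 5 ('H'): step: R->1, L=5; H->plug->H->R->B->L->E->refl->D->L'->F->R'->D->plug->B
Char 6 ('B'): step: R->2, L=5; B->plug->D->R->H->L->A->refl->G->L'->E->R'->C->plug->C
Char 7 ('A'): step: R->3, L=5; A->plug->A->R->E->L->G->refl->A->L'->H->R'->F->plug->F
Char 8 ('E'): step: R->4, L=5; E->plug->E->R->G->L->B->refl->H->L'->A->R'->F->plug->F
Char 9 ('H'): step: R->5, L=5; H->plug->H->R->B->L->E->refl->D->L'->F->R'->D->plug->B
Char 10 ('B'): step: R->6, L=5; B->plug->D->R->G->L->B->refl->H->L'->A->R'->G->plug->G
Char 11 ('B'): step: R->7, L=5; B->plug->D->R->E->L->G->refl->A->L'->H->R'->F->plug->F
Final: ciphertext=EHGEBCFFBGF, RIGHT=7, LEFT=5

Answer: EHGEBCFFBGF 7 5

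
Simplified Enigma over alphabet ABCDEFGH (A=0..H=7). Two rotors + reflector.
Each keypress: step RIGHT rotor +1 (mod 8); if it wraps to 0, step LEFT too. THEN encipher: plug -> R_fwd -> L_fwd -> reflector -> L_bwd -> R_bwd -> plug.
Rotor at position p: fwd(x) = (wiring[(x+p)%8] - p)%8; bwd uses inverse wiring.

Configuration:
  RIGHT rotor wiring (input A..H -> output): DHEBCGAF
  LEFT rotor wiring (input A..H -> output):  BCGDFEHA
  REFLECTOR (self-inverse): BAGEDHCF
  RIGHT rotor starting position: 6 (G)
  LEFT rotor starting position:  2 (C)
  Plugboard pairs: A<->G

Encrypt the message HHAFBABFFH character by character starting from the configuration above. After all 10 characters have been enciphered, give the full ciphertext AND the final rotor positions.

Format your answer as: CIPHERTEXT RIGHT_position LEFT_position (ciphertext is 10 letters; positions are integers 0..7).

Answer: ADGBCBFBAF 0 4

Derivation:
Char 1 ('H'): step: R->7, L=2; H->plug->H->R->B->L->B->refl->A->L'->H->R'->G->plug->A
Char 2 ('H'): step: R->0, L->3 (L advanced); H->plug->H->R->F->L->G->refl->C->L'->B->R'->D->plug->D
Char 3 ('A'): step: R->1, L=3; A->plug->G->R->E->L->F->refl->H->L'->G->R'->A->plug->G
Char 4 ('F'): step: R->2, L=3; F->plug->F->R->D->L->E->refl->D->L'->H->R'->B->plug->B
Char 5 ('B'): step: R->3, L=3; B->plug->B->R->H->L->D->refl->E->L'->D->R'->C->plug->C
Char 6 ('A'): step: R->4, L=3; A->plug->G->R->A->L->A->refl->B->L'->C->R'->B->plug->B
Char 7 ('B'): step: R->5, L=3; B->plug->B->R->D->L->E->refl->D->L'->H->R'->F->plug->F
Char 8 ('F'): step: R->6, L=3; F->plug->F->R->D->L->E->refl->D->L'->H->R'->B->plug->B
Char 9 ('F'): step: R->7, L=3; F->plug->F->R->D->L->E->refl->D->L'->H->R'->G->plug->A
Char 10 ('H'): step: R->0, L->4 (L advanced); H->plug->H->R->F->L->G->refl->C->L'->G->R'->F->plug->F
Final: ciphertext=ADGBCBFBAF, RIGHT=0, LEFT=4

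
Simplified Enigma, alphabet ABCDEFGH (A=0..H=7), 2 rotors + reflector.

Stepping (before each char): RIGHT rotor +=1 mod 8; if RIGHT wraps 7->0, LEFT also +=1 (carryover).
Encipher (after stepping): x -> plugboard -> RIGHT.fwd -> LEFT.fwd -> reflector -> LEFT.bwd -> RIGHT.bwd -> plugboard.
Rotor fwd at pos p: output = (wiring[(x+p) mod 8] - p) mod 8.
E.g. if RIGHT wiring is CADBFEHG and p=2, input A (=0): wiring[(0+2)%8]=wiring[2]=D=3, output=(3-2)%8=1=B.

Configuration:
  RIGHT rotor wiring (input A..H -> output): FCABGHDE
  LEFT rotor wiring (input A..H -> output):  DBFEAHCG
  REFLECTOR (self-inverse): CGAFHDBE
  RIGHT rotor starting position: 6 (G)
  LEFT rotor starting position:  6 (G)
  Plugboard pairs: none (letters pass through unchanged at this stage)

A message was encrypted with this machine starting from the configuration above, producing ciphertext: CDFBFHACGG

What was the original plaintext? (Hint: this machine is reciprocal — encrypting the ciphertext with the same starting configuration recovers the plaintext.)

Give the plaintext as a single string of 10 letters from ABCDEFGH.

Answer: ECECABBDDA

Derivation:
Char 1 ('C'): step: R->7, L=6; C->plug->C->R->D->L->D->refl->F->L'->C->R'->E->plug->E
Char 2 ('D'): step: R->0, L->7 (L advanced); D->plug->D->R->B->L->E->refl->H->L'->A->R'->C->plug->C
Char 3 ('F'): step: R->1, L=7; F->plug->F->R->C->L->C->refl->A->L'->G->R'->E->plug->E
Char 4 ('B'): step: R->2, L=7; B->plug->B->R->H->L->D->refl->F->L'->E->R'->C->plug->C
Char 5 ('F'): step: R->3, L=7; F->plug->F->R->C->L->C->refl->A->L'->G->R'->A->plug->A
Char 6 ('H'): step: R->4, L=7; H->plug->H->R->F->L->B->refl->G->L'->D->R'->B->plug->B
Char 7 ('A'): step: R->5, L=7; A->plug->A->R->C->L->C->refl->A->L'->G->R'->B->plug->B
Char 8 ('C'): step: R->6, L=7; C->plug->C->R->H->L->D->refl->F->L'->E->R'->D->plug->D
Char 9 ('G'): step: R->7, L=7; G->plug->G->R->A->L->H->refl->E->L'->B->R'->D->plug->D
Char 10 ('G'): step: R->0, L->0 (L advanced); G->plug->G->R->D->L->E->refl->H->L'->F->R'->A->plug->A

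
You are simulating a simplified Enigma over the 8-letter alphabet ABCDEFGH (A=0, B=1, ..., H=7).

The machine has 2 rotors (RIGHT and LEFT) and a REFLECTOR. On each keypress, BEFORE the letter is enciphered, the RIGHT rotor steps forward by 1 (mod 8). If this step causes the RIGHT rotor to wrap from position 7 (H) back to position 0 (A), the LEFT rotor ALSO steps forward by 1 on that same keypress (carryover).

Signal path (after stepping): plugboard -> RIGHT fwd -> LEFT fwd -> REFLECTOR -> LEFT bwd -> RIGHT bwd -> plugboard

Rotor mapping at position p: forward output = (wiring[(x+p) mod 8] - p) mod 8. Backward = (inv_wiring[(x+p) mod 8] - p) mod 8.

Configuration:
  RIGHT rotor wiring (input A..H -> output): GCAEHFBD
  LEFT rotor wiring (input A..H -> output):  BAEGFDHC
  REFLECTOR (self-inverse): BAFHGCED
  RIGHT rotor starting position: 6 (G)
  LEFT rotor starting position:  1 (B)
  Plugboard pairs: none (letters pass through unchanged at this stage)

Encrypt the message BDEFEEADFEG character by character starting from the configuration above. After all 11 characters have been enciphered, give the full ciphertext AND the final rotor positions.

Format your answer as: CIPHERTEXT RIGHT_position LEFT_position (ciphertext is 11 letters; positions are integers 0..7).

Answer: GCFEBFBCABB 1 3

Derivation:
Char 1 ('B'): step: R->7, L=1; B->plug->B->R->H->L->A->refl->B->L'->G->R'->G->plug->G
Char 2 ('D'): step: R->0, L->2 (L advanced); D->plug->D->R->E->L->F->refl->C->L'->A->R'->C->plug->C
Char 3 ('E'): step: R->1, L=2; E->plug->E->R->E->L->F->refl->C->L'->A->R'->F->plug->F
Char 4 ('F'): step: R->2, L=2; F->plug->F->R->B->L->E->refl->G->L'->H->R'->E->plug->E
Char 5 ('E'): step: R->3, L=2; E->plug->E->R->A->L->C->refl->F->L'->E->R'->B->plug->B
Char 6 ('E'): step: R->4, L=2; E->plug->E->R->C->L->D->refl->H->L'->G->R'->F->plug->F
Char 7 ('A'): step: R->5, L=2; A->plug->A->R->A->L->C->refl->F->L'->E->R'->B->plug->B
Char 8 ('D'): step: R->6, L=2; D->plug->D->R->E->L->F->refl->C->L'->A->R'->C->plug->C
Char 9 ('F'): step: R->7, L=2; F->plug->F->R->A->L->C->refl->F->L'->E->R'->A->plug->A
Char 10 ('E'): step: R->0, L->3 (L advanced); E->plug->E->R->H->L->B->refl->A->L'->C->R'->B->plug->B
Char 11 ('G'): step: R->1, L=3; G->plug->G->R->C->L->A->refl->B->L'->H->R'->B->plug->B
Final: ciphertext=GCFEBFBCABB, RIGHT=1, LEFT=3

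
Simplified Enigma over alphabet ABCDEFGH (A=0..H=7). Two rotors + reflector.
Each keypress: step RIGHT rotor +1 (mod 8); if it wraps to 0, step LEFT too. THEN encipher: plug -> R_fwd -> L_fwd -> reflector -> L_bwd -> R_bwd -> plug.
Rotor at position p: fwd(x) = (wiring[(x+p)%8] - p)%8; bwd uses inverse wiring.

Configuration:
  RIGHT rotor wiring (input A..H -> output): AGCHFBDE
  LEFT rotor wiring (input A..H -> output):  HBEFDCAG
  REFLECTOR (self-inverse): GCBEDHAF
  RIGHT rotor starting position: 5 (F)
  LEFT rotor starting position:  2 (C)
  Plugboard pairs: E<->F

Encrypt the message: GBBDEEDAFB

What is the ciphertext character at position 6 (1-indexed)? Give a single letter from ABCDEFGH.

Char 1 ('G'): step: R->6, L=2; G->plug->G->R->H->L->H->refl->F->L'->G->R'->B->plug->B
Char 2 ('B'): step: R->7, L=2; B->plug->B->R->B->L->D->refl->E->L'->F->R'->A->plug->A
Char 3 ('B'): step: R->0, L->3 (L advanced); B->plug->B->R->G->L->G->refl->A->L'->B->R'->F->plug->E
Char 4 ('D'): step: R->1, L=3; D->plug->D->R->E->L->D->refl->E->L'->F->R'->A->plug->A
Char 5 ('E'): step: R->2, L=3; E->plug->F->R->C->L->H->refl->F->L'->D->R'->C->plug->C
Char 6 ('E'): step: R->3, L=3; E->plug->F->R->F->L->E->refl->D->L'->E->R'->A->plug->A

A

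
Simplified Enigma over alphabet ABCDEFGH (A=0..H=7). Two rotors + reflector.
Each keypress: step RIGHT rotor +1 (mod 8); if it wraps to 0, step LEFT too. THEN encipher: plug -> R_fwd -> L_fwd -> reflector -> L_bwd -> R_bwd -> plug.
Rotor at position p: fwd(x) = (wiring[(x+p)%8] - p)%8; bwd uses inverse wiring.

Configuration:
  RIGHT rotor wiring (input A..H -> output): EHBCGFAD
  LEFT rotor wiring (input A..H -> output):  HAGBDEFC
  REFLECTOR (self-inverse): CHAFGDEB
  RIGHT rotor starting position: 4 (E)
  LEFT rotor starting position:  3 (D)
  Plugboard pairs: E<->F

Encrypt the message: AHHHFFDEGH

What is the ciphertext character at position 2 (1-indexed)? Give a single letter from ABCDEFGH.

Char 1 ('A'): step: R->5, L=3; A->plug->A->R->A->L->G->refl->E->L'->F->R'->G->plug->G
Char 2 ('H'): step: R->6, L=3; H->plug->H->R->H->L->D->refl->F->L'->G->R'->C->plug->C

C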